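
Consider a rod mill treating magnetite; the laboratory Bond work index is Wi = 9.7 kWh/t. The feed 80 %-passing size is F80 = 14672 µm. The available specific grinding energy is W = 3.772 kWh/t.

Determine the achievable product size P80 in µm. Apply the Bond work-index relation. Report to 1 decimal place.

P80 = 450.0 µm

W = 10 Wi / √P80 − 10 Wi / √F80
P80^-0.5 = F80^-0.5 + W/(10 Wi)
  = 3.7720/(10·9.7) + 1/√14672 = 0.038887 + 0.008256 = 0.047142
P80 = (1/0.047142)² = 21.2124² = 449.96 µm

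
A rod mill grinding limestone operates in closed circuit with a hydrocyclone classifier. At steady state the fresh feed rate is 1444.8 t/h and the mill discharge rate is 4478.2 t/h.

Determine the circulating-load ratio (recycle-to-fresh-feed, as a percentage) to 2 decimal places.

Discharge = new feed + return, hence
R = M − F = 4478.2 − 1444.8 = 3033.4 t/h
CL = 100·R/F = 100·3033.4/1444.8 = 209.95 %

CL = 209.95 %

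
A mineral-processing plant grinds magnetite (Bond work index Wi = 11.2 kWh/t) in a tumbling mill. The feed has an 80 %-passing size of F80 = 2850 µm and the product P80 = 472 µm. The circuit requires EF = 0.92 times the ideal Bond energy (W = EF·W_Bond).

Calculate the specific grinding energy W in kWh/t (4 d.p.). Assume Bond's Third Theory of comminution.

Bond:  W = 10 Wi (1/√P − 1/√F)
1/√472 = 0.046029;  1/√2850 = 0.018732
W = 10·11.2·(0.046029 − 0.018732) = 3.0573 kWh/t
Corrected W = EF·W_Bond = 0.92·3.0573 = 2.8127 kWh/t

W = 2.8127 kWh/t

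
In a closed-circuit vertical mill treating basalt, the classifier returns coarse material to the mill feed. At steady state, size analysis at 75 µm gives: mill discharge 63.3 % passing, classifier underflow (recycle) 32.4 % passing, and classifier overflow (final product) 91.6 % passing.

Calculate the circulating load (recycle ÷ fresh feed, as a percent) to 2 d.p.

Mass balance on the −75 µm fraction:
(1+r)·d = r·u + o ⇒ r = (o−d)/(d−u)
r = (91.6 − 63.3)/(63.3 − 32.4) = 28.3/30.9 = 0.9159
CL = 100·r = 91.59 %

CL = 91.59 %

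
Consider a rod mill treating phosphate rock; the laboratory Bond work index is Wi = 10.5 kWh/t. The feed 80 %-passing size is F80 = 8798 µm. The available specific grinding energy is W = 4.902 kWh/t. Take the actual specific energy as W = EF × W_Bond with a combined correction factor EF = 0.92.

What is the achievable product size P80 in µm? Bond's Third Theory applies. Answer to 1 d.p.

Bond:  W = 10 Wi (1/√P − 1/√F)
W_Bond = W / EF = 4.902 / 0.92 = 5.3283 kWh/t
P80^(−½) = W_Bond/(10 Wi) + F80^(−½)
  = 5.3283/(10·10.5) + 1/√8798 = 0.050745 + 0.010661 = 0.061407
P80 = (1/0.061407)² = 16.2849² = 265.20 µm

P80 = 265.2 µm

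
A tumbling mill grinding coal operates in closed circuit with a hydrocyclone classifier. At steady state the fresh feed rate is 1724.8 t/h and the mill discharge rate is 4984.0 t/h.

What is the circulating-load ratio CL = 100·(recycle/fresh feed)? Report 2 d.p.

CL = 188.96 %

M = F + R at steady state, so:
R = M − F = 4984.0 − 1724.8 = 3259.2 t/h
CL = 100·R/F = 100·3259.2/1724.8 = 188.96 %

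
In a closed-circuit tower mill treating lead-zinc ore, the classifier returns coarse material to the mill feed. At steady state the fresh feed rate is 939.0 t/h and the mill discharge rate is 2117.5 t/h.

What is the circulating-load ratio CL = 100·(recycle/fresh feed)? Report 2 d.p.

Discharge = new feed + return, hence
R = M − F = 2117.5 − 939.0 = 1178.5 t/h
CL = 100·R/F = 100·1178.5/939.0 = 125.51 %

CL = 125.51 %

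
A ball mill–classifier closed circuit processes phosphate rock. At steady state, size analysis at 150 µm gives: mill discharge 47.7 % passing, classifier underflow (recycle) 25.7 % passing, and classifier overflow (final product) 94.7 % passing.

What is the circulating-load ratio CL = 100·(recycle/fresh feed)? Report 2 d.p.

CL = 213.64 %

Classifier node, passing 150 µm:
r = (o − d)/(d − u)
r = (94.7 − 47.7)/(47.7 − 25.7) = 47.0/22.0 = 2.1364
CL = 100·r = 213.64 %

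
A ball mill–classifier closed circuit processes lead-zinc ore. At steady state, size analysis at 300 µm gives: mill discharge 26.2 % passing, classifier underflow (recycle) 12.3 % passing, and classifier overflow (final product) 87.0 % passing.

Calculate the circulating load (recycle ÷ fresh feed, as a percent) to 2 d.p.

CL = 437.41 %

Two-product formula at 300 µm:
r = (o − d)/(d − u)
r = (87.0 − 26.2)/(26.2 − 12.3) = 60.8/13.9 = 4.3741
CL = 100·r = 437.41 %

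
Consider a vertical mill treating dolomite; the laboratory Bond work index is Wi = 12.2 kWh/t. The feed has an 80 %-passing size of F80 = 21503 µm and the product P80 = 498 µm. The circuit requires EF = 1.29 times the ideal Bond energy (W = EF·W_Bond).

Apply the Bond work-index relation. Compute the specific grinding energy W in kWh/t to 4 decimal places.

W = 10 Wi (1/√P80 − 1/√F80)  [Bond]
1/√498 = 0.044811;  1/√21503 = 0.006819
W = 10·12.2·(0.044811 − 0.006819) = 4.6350 kWh/t
W_actual = 1.29 × 4.6350 = 5.9791 kWh/t

W = 5.9791 kWh/t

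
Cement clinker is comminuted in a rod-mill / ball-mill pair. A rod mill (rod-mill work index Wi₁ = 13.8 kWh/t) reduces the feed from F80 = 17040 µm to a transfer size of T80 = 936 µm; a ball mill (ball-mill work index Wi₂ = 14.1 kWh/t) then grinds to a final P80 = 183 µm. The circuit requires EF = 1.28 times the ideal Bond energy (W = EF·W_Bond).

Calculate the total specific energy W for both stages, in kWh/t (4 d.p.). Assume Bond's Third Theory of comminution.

W = 11.8628 kWh/t

W = 10 Wi / √P80 − 10 Wi / √F80
Stage 1 (17040→936 µm, Wi₁=13.8): W₁ = 10·13.8·(0.032686 − 0.007661) = 3.4535 kWh/t
Stage 2 (936→183 µm, Wi₂=14.1): W₂ = 10·14.1·(0.073922 − 0.032686) = 5.8143 kWh/t
W = W₁ + W₂ = 3.4535 + 5.8143 = 9.2678 kWh/t
W_actual = 1.28 × 9.2678 = 11.8628 kWh/t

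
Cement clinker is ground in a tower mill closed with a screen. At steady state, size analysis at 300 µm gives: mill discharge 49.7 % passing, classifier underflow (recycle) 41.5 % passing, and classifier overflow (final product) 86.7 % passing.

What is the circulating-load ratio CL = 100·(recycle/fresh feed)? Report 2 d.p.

Mass balance on the −300 µm fraction:
r = (o − d)/(d − u)
r = (86.7 − 49.7)/(49.7 − 41.5) = 37.0/8.2 = 4.5122
CL = 100·r = 451.22 %

CL = 451.22 %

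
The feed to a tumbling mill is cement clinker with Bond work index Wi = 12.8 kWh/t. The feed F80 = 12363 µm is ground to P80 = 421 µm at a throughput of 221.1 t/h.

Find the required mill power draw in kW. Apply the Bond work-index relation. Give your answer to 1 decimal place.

W = 10·Wi·(P80^(-½) − F80^(-½))
W = 10·12.8·(1/√421 − 1/√12363) = 10·12.8·(0.039743) = 5.0871 kWh/t
P = W·T = 5.0871·221.1 = 1124.8 kW

P = 1124.8 kW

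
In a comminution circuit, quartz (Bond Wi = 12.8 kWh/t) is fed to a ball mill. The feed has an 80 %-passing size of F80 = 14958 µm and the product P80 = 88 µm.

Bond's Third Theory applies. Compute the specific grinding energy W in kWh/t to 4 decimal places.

W = 12.5983 kWh/t

Bond:  W = 10 Wi (1/√P − 1/√F)
1/√88 = 0.106600;  1/√14958 = 0.008176
W = 10·12.8·(0.106600 − 0.008176) = 12.5983 kWh/t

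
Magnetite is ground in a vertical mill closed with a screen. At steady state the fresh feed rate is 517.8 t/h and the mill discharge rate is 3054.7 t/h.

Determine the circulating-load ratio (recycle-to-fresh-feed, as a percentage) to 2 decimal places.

Mill node: discharge = fresh + recycle.
R = M − F = 3054.7 − 517.8 = 2536.9 t/h
CL = 100·R/F = 100·2536.9/517.8 = 489.94 %

CL = 489.94 %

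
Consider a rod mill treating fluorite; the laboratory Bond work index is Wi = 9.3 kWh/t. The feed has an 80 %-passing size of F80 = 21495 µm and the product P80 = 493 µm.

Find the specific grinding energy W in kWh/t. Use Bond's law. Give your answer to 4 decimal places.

W = 3.5542 kWh/t

W = 10·Wi·[P80^(−½) − F80^(−½)]
1/√493 = 0.045038;  1/√21495 = 0.006821
W = 10·9.3·(0.045038 − 0.006821) = 3.5542 kWh/t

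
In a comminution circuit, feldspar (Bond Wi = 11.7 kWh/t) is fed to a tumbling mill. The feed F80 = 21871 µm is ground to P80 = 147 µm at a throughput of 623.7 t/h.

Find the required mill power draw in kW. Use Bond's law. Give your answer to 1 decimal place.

W_Bond = 10·Wi·(1/√P₈₀ − 1/√F₈₀)
W = 10·11.7·(1/√147 − 1/√21871) = 10·11.7·(0.075717) = 8.8589 kWh/t
Power = W × throughput = 8.8589 kWh/t × 623.7 t/h = 5525.3 kW

P = 5525.3 kW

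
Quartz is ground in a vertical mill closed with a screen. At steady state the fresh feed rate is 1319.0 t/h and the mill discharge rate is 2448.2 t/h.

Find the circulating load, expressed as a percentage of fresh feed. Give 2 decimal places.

CL = 85.61 %

M = F + R at steady state, so:
R = M − F = 2448.2 − 1319.0 = 1129.2 t/h
CL = 100·R/F = 100·1129.2/1319.0 = 85.61 %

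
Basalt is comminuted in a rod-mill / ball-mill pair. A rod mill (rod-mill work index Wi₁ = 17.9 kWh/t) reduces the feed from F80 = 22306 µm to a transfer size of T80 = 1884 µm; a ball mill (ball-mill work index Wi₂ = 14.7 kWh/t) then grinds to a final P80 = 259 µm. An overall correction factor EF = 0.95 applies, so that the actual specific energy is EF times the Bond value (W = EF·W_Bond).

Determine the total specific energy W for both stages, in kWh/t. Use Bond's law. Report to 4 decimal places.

W = 10·Wi·(P80^(-½) − F80^(-½))
Stage 1 (22306→1884 µm, Wi₁=17.9): W₁ = 10·17.9·(0.023039 − 0.006696) = 2.9254 kWh/t
Stage 2 (1884→259 µm, Wi₂=14.7): W₂ = 10·14.7·(0.062137 − 0.023039) = 5.7474 kWh/t
W = W₁ + W₂ = 2.9254 + 5.7474 = 8.6729 kWh/t
Corrected W = EF·W_Bond = 0.95·8.6729 = 8.2392 kWh/t

W = 8.2392 kWh/t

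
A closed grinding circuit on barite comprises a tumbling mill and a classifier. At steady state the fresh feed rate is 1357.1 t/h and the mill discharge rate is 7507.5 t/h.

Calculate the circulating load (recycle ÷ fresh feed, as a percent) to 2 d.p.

Discharge = new feed + return, hence
R = M − F = 7507.5 − 1357.1 = 6150.4 t/h
CL = 100·R/F = 100·6150.4/1357.1 = 453.20 %

CL = 453.20 %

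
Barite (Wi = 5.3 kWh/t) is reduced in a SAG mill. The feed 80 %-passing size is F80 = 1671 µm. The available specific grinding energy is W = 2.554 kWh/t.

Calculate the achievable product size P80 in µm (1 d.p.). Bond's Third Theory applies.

W = 10 Wi (1/√P80 − 1/√F80)  [Bond]
⇒ 1/√P80 = W/(10 Wi) + 1/√F80
  = 2.5540/(10·5.3) + 1/√1671 = 0.048189 + 0.024463 = 0.072652
P80 = (1/0.072652)² = 13.7643² = 189.46 µm

P80 = 189.5 µm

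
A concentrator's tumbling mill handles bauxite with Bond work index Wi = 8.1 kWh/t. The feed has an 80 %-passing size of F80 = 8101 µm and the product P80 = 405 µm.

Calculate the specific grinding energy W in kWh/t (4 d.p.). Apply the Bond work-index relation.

W_Bond = 10·Wi·(1/√P₈₀ − 1/√F₈₀)
1/√405 = 0.049690;  1/√8101 = 0.011110
W = 10·8.1·(0.049690 − 0.011110) = 3.1250 kWh/t

W = 3.1250 kWh/t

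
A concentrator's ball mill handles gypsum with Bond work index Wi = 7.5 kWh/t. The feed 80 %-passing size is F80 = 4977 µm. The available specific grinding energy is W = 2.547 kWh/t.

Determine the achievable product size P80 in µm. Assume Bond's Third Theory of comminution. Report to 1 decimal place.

W = 10·Wi·[P80^(−½) − F80^(−½)]
⇒ 1/√P80 = W/(10 Wi) + 1/√F80
  = 2.5470/(10·7.5) + 1/√4977 = 0.033960 + 0.014175 = 0.048135
P80 = (1/0.048135)² = 20.7750² = 431.60 µm

P80 = 431.6 µm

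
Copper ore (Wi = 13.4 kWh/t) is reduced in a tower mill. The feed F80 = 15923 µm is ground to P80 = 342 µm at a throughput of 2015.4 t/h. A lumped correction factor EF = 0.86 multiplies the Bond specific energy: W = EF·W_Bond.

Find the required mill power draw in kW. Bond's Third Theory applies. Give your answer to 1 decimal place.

P = 10718.3 kW

W = 10 Wi / √P80 − 10 Wi / √F80
W = 10·13.4·(1/√342 − 1/√15923) = 10·13.4·(0.046149) = 6.1840 kWh/t
Corrected W = EF·W_Bond = 0.86·6.1840 = 5.3182 kWh/t
P_mill = W·ṁ = 5.3182·2015.4 = 10718.3 kW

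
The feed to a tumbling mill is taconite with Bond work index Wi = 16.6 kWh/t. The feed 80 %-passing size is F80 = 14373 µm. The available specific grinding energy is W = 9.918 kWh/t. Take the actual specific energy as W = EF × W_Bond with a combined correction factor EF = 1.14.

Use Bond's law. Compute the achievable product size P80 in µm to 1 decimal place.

W = 10 Wi (P80^-0.5 − F80^-0.5)
W_Bond = W / EF = 9.918 / 1.14 = 8.7000 kWh/t
P80^(−½) = W_Bond/(10 Wi) + F80^(−½)
  = 8.7000/(10·16.6) + 1/√14373 = 0.052410 + 0.008341 = 0.060751
P80 = (1/0.060751)² = 16.4607² = 270.95 µm

P80 = 271.0 µm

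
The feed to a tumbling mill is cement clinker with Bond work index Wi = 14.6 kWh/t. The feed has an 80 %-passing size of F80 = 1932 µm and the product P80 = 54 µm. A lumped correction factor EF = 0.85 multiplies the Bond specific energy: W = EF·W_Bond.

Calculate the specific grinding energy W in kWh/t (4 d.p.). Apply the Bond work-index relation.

W = 14.0645 kWh/t

W = 10 Wi (P80^-0.5 − F80^-0.5)
1/√54 = 0.136083;  1/√1932 = 0.022751
W = 10·14.6·(0.136083 − 0.022751) = 16.5465 kWh/t
Apply correction: 16.5465 × 0.85 = 14.0645 kWh/t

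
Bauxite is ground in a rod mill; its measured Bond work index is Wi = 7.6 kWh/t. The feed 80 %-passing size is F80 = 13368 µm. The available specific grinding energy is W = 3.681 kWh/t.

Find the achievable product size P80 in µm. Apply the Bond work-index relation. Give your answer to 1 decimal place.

P80 = 306.9 µm

W = 10·Wi·(P80^(-½) − F80^(-½))
⇒ 1/√P80 = W/(10·Wi) + 1/√F80
  = 3.6810/(10·7.6) + 1/√13368 = 0.048434 + 0.008649 = 0.057083
P80 = (1/0.057083)² = 17.5183² = 306.89 µm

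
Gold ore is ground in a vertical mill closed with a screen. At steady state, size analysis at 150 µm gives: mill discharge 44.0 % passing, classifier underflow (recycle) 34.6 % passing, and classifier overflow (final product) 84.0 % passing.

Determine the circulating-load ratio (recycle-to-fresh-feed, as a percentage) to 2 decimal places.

CL = 425.53 %

Two-product formula at 150 µm:
r = (o − d)/(d − u)
r = (84.0 − 44.0)/(44.0 − 34.6) = 40.0/9.4 = 4.2553
CL = 100·r = 425.53 %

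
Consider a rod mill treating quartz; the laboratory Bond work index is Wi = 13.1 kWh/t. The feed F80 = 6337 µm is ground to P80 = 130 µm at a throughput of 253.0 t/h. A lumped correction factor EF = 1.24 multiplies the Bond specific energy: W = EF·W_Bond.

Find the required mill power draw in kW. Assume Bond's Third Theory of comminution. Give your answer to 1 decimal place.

W = 10·Wi·[P80^(−½) − F80^(−½)]
W = 10·13.1·(1/√130 − 1/√6337) = 10·13.1·(0.075144) = 9.8438 kWh/t
With EF = 1.24: W = 9.8438·1.24 = 12.2064 kWh/t
P_mill = W·ṁ = 12.2064·253.0 = 3088.2 kW

P = 3088.2 kW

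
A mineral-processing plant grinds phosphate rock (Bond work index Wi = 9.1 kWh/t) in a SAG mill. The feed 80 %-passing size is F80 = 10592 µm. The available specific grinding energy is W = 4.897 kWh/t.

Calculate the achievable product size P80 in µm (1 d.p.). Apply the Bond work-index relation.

Bond:  W = 10 Wi (1/√P − 1/√F)
P80^(−½) = W/(10 Wi) + F80^(−½)
  = 4.8970/(10·9.1) + 1/√10592 = 0.053813 + 0.009717 = 0.063530
P80 = (1/0.063530)² = 15.7407² = 247.77 µm

P80 = 247.8 µm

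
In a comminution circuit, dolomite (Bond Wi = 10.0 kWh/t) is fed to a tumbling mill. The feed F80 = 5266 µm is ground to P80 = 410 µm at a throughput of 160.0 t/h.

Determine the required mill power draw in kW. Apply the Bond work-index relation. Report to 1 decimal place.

P = 569.7 kW

W = 10·Wi·[P80^(−½) − F80^(−½)]
W = 10·10.0·(1/√410 − 1/√5266) = 10·10.0·(0.035606) = 3.5606 kWh/t
Mill draw = 3.5606 × 160.0 = 569.7 kW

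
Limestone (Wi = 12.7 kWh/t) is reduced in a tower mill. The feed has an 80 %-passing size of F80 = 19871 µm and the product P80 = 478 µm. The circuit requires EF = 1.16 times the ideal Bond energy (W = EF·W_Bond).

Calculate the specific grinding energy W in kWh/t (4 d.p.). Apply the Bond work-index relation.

W = 10 Wi (P80^-0.5 − F80^-0.5)
1/√478 = 0.045739;  1/√19871 = 0.007094
W = 10·12.7·(0.045739 − 0.007094) = 4.9079 kWh/t
Corrected W = EF·W_Bond = 1.16·4.9079 = 5.6932 kWh/t

W = 5.6932 kWh/t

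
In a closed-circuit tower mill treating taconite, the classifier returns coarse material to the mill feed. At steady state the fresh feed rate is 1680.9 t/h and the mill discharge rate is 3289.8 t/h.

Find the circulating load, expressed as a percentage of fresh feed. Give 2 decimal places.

Discharge = new feed + return, hence
R = M − F = 3289.8 − 1680.9 = 1608.9 t/h
CL = 100·R/F = 100·1608.9/1680.9 = 95.72 %

CL = 95.72 %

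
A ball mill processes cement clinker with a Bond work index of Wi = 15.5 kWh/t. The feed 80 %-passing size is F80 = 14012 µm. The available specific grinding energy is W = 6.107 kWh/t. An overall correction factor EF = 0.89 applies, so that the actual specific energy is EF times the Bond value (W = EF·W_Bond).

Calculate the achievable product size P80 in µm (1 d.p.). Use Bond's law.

W = 10 Wi / √P80 − 10 Wi / √F80
W_Bond = W / EF = 6.107 / 0.89 = 6.8618 kWh/t
⇒ 1/√P80 = W_Bond/(10·Wi) + 1/√F80
  = 6.8618/(10·15.5) + 1/√14012 = 0.044270 + 0.008448 = 0.052718
P80 = (1/0.052718)² = 18.9690² = 359.82 µm

P80 = 359.8 µm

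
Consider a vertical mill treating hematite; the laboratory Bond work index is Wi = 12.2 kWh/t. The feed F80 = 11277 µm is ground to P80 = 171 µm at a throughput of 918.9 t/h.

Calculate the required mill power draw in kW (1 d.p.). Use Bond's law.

W = 10 Wi (1/√P80 − 1/√F80)  [Bond]
W = 10·12.2·(1/√171 − 1/√11277) = 10·12.2·(0.067055) = 8.1807 kWh/t
Mill draw = 8.1807 × 918.9 = 7517.3 kW

P = 7517.3 kW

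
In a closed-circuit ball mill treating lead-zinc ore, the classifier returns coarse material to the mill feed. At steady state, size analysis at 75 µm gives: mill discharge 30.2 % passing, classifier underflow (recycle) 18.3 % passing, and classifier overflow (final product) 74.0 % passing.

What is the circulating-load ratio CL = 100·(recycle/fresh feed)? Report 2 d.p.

Let r = R/F. Size balance at 75 µm:
(1+r)d = ru + o → r = (o−d)/(d−u)
r = (74.0 − 30.2)/(30.2 − 18.3) = 43.8/11.9 = 3.6807
CL = 100·r = 368.07 %

CL = 368.07 %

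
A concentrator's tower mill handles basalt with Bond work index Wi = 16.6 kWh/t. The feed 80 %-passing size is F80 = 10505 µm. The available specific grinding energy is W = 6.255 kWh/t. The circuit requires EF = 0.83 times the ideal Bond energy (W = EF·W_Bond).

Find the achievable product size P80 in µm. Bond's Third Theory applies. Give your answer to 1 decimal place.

W_Bond = 10·Wi·(1/√P₈₀ − 1/√F₈₀)
W_Bond = W / EF = 6.255 / 0.83 = 7.5361 kWh/t
⇒ 1/√P80 = W_Bond/(10·Wi) + 1/√F80
  = 7.5361/(10·16.6) + 1/√10505 = 0.045398 + 0.009757 = 0.055155
P80 = (1/0.055155)² = 18.1307² = 328.72 µm

P80 = 328.7 µm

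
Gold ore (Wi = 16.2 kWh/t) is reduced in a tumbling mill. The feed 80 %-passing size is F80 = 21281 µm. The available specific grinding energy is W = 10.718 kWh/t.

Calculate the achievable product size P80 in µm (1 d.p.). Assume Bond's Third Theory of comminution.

W = 10 Wi (P80^-0.5 − F80^-0.5)
⇒ 1/√P80 = W/(10·Wi) + 1/√F80
  = 10.7180/(10·16.2) + 1/√21281 = 0.066160 + 0.006855 = 0.073015
P80 = (1/0.073015)² = 13.6957² = 187.57 µm

P80 = 187.6 µm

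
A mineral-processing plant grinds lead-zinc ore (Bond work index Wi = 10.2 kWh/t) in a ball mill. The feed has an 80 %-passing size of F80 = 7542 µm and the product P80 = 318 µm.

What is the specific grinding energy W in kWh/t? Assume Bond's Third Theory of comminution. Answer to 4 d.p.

W = 4.5454 kWh/t

Bond: W = 10·Wi·(1/√P80 − 1/√F80)
1/√318 = 0.056077;  1/√7542 = 0.011515
W = 10·10.2·(0.056077 − 0.011515) = 4.5454 kWh/t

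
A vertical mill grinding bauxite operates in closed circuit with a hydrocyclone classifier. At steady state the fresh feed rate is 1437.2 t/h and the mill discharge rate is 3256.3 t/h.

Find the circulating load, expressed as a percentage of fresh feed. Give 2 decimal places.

CL = 126.57 %

Discharge = new feed + return, hence
R = M − F = 3256.3 − 1437.2 = 1819.1 t/h
CL = 100·R/F = 100·1819.1/1437.2 = 126.57 %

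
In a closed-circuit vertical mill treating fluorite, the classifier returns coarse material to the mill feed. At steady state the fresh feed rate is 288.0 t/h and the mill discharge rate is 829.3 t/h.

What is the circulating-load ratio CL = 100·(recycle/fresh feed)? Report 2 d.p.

Discharge = new feed + return, hence
R = M − F = 829.3 − 288.0 = 541.3 t/h
CL = 100·R/F = 100·541.3/288.0 = 187.95 %

CL = 187.95 %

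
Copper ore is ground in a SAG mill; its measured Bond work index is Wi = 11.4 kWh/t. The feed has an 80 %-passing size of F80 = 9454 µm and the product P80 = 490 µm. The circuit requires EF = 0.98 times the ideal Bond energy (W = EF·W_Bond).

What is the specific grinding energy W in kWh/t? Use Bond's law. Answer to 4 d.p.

W = 10 Wi / √P80 − 10 Wi / √F80
1/√490 = 0.045175;  1/√9454 = 0.010285
W = 10·11.4·(0.045175 − 0.010285) = 3.9775 kWh/t
Apply correction: 3.9775 × 0.98 = 3.8980 kWh/t

W = 3.8980 kWh/t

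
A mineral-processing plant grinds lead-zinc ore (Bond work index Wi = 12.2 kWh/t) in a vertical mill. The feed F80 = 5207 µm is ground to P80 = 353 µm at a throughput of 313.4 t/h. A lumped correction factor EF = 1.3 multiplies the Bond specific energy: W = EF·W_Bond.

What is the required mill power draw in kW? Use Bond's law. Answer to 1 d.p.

P = 1956.7 kW

W = 10 Wi (P80^-0.5 − F80^-0.5)
W = 10·12.2·(1/√353 − 1/√5207) = 10·12.2·(0.039366) = 4.8027 kWh/t
With EF = 1.3: W = 4.8027·1.3 = 6.2435 kWh/t
Power = W × throughput = 6.2435 kWh/t × 313.4 t/h = 1956.7 kW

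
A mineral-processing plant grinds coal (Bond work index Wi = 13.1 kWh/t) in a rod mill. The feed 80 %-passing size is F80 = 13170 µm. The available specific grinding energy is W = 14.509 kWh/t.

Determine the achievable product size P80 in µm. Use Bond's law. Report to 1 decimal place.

W = 10 Wi (1/√P80 − 1/√F80)  [Bond]
P80^(−½) = W/(10 Wi) + F80^(−½)
  = 14.5090/(10·13.1) + 1/√13170 = 0.110756 + 0.008714 = 0.119470
P80 = (1/0.119470)² = 8.3703² = 70.06 µm

P80 = 70.1 µm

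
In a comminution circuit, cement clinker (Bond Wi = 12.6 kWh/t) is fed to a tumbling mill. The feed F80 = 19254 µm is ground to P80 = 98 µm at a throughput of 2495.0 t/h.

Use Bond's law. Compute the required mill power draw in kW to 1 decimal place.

P = 29490.6 kW

W = 10 Wi (1/√P80 − 1/√F80)  [Bond]
W = 10·12.6·(1/√98 − 1/√19254) = 10·12.6·(0.093809) = 11.8199 kWh/t
P_mill = W·ṁ = 11.8199·2495.0 = 29490.6 kW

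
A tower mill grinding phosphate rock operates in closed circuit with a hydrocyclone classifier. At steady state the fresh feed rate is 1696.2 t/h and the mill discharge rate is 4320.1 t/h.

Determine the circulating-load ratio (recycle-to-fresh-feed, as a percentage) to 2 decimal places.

CL = 154.69 %

Discharge = new feed + return, hence
R = M − F = 4320.1 − 1696.2 = 2623.9 t/h
CL = 100·R/F = 100·2623.9/1696.2 = 154.69 %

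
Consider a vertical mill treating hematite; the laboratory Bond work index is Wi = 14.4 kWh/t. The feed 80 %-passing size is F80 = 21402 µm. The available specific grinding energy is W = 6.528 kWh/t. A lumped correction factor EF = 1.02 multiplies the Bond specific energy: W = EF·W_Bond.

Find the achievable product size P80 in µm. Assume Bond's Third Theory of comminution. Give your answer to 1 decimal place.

P80 = 380.3 µm

Bond:  W = 10 Wi (1/√P − 1/√F)
W_Bond = W / EF = 6.528 / 1.02 = 6.4000 kWh/t
1/√P80 = 1/√F80 + W_Bond/(10·Wi)
  = 6.4000/(10·14.4) + 1/√21402 = 0.044444 + 0.006836 = 0.051280
P80 = (1/0.051280)² = 19.5008² = 380.28 µm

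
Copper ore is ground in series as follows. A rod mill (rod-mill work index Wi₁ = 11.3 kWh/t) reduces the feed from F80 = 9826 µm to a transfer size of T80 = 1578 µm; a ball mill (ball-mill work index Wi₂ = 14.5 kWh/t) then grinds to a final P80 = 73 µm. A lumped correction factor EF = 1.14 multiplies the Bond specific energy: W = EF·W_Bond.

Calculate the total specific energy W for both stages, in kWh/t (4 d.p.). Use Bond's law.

W = 10 Wi (1/√P80 − 1/√F80)  [Bond]
Stage 1 (9826→1578 µm, Wi₁=11.3): W₁ = 10·11.3·(0.025174 − 0.010088) = 1.7047 kWh/t
Stage 2 (1578→73 µm, Wi₂=14.5): W₂ = 10·14.5·(0.117041 − 0.025174) = 13.3208 kWh/t
W = W₁ + W₂ = 1.7047 + 13.3208 = 15.0254 kWh/t
Corrected W = EF·W_Bond = 1.14·15.0254 = 17.1290 kWh/t

W = 17.1290 kWh/t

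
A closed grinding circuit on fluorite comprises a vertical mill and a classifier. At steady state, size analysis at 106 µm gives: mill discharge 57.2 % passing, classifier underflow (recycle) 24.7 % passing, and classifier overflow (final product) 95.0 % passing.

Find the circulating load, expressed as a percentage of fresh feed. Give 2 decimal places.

Two-product formula at 106 µm:
Fd + Rd = Ru + Fo ⇒ R/F = (o−d)/(d−u)
r = (95.0 − 57.2)/(57.2 − 24.7) = 37.8/32.5 = 1.1631
CL = 100·r = 116.31 %

CL = 116.31 %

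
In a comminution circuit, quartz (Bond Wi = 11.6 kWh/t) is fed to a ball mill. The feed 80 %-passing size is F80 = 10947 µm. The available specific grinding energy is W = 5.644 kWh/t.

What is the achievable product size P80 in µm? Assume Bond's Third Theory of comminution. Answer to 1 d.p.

W = 10 Wi / √P80 − 10 Wi / √F80
P80^(−½) = W/(10 Wi) + F80^(−½)
  = 5.6440/(10·11.6) + 1/√10947 = 0.048655 + 0.009558 = 0.058213
P80 = (1/0.058213)² = 17.1783² = 295.10 µm

P80 = 295.1 µm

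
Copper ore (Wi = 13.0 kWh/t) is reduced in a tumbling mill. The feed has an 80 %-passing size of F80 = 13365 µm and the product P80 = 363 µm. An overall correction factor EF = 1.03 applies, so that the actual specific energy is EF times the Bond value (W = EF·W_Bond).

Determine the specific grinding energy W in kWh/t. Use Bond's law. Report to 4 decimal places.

W = 5.8697 kWh/t

W = 10 Wi (1/√P80 − 1/√F80)  [Bond]
1/√363 = 0.052486;  1/√13365 = 0.008650
W = 10·13.0·(0.052486 − 0.008650) = 5.6987 kWh/t
W_actual = 1.03 × 5.6987 = 5.8697 kWh/t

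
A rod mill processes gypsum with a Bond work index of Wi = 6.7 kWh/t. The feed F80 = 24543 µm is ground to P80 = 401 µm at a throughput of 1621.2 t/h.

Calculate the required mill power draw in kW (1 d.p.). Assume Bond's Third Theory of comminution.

Bond: W = 10·Wi·(1/√P80 − 1/√F80)
W = 10·6.7·(1/√401 − 1/√24543) = 10·6.7·(0.043554) = 2.9181 kWh/t
P_mill = W·ṁ = 2.9181·1621.2 = 4730.9 kW

P = 4730.9 kW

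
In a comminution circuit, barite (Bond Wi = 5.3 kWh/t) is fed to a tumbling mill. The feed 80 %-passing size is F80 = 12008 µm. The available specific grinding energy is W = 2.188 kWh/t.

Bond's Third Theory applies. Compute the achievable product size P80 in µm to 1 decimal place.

Bond:  W = 10 Wi (1/√P − 1/√F)
⇒ 1/√P80 = W/(10·Wi) + 1/√F80
  = 2.1880/(10·5.3) + 1/√12008 = 0.041283 + 0.009126 = 0.050409
P80 = (1/0.050409)² = 19.8379² = 393.54 µm

P80 = 393.5 µm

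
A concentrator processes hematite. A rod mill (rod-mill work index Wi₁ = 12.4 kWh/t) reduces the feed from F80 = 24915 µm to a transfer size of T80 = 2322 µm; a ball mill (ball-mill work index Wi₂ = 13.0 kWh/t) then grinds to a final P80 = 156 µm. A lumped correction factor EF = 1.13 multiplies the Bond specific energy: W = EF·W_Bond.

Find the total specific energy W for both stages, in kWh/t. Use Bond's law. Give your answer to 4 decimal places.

Bond:  W = 10 Wi (1/√P − 1/√F)
Stage 1 (24915→2322 µm, Wi₁=12.4): W₁ = 10·12.4·(0.020752 − 0.006335) = 1.7877 kWh/t
Stage 2 (2322→156 µm, Wi₂=13.0): W₂ = 10·13.0·(0.080064 − 0.020752) = 7.7105 kWh/t
W = W₁ + W₂ = 1.7877 + 7.7105 = 9.4982 kWh/t
Corrected W = EF·W_Bond = 1.13·9.4982 = 10.7330 kWh/t

W = 10.7330 kWh/t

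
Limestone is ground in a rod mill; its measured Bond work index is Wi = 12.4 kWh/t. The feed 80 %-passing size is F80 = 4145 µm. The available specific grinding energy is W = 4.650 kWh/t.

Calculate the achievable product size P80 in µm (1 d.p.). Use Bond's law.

W = 10 Wi / √P80 − 10 Wi / √F80
⇒ 1/√P80 = W/(10·Wi) + 1/√F80
  = 4.6500/(10·12.4) + 1/√4145 = 0.037500 + 0.015532 = 0.053032
P80 = (1/0.053032)² = 18.8564² = 355.56 µm

P80 = 355.6 µm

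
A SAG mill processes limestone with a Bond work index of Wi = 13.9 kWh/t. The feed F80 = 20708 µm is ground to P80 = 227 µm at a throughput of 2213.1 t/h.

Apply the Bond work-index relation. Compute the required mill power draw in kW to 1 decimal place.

P = 18279.8 kW

W = 10 Wi (1/√P80 − 1/√F80)  [Bond]
W = 10·13.9·(1/√227 − 1/√20708) = 10·13.9·(0.059423) = 8.2598 kWh/t
Mill draw = 8.2598 × 2213.1 = 18279.8 kW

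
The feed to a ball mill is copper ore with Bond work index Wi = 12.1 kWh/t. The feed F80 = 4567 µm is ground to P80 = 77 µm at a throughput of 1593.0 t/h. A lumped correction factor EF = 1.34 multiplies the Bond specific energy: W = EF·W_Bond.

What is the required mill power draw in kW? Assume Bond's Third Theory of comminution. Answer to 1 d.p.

P = 25612.8 kW

Bond:  W = 10 Wi (1/√P − 1/√F)
W = 10·12.1·(1/√77 − 1/√4567) = 10·12.1·(0.099163) = 11.9987 kWh/t
Apply correction: 11.9987 × 1.34 = 16.0783 kWh/t
P_mill = W·ṁ = 16.0783·1593.0 = 25612.8 kW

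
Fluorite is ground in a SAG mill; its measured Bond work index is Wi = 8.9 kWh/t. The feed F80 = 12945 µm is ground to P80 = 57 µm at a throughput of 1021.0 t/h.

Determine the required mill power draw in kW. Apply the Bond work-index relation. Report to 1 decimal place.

P = 11237.2 kW

Bond: W = 10·Wi·(1/√P80 − 1/√F80)
W = 10·8.9·(1/√57 − 1/√12945) = 10·8.9·(0.123664) = 11.0061 kWh/t
Power = W × throughput = 11.0061 kWh/t × 1021.0 t/h = 11237.2 kW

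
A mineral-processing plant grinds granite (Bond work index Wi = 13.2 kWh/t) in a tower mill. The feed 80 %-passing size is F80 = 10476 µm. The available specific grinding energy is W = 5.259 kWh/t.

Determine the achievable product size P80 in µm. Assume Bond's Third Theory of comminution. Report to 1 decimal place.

W = 10 Wi / √P80 − 10 Wi / √F80
P80^(−½) = W/(10 Wi) + F80^(−½)
  = 5.2590/(10·13.2) + 1/√10476 = 0.039841 + 0.009770 = 0.049611
P80 = (1/0.049611)² = 20.1568² = 406.30 µm

P80 = 406.3 µm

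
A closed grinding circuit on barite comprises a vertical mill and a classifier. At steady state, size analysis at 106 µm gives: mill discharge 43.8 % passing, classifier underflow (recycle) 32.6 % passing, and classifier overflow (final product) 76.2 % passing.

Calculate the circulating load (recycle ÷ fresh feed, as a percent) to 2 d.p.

CL = 289.29 %

Classifier node, passing 106 µm:
(1+r)·d = r·u + o ⇒ r = (o−d)/(d−u)
r = (76.2 − 43.8)/(43.8 − 32.6) = 32.4/11.2 = 2.8929
CL = 100·r = 289.29 %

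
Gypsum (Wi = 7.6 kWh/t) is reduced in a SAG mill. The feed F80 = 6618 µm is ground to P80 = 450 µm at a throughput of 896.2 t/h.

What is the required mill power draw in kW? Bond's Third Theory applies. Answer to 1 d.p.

P = 2373.5 kW

W_Bond = 10·Wi·(1/√P₈₀ − 1/√F₈₀)
W = 10·7.6·(1/√450 − 1/√6618) = 10·7.6·(0.034848) = 2.6485 kWh/t
P = W·T = 2.6485·896.2 = 2373.5 kW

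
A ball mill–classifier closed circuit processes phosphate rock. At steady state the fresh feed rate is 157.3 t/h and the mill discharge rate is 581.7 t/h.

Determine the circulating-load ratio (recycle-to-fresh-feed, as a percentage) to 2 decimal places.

CL = 269.80 %

Steady state: M = F + R.
R = M − F = 581.7 − 157.3 = 424.4 t/h
CL = 100·R/F = 100·424.4/157.3 = 269.80 %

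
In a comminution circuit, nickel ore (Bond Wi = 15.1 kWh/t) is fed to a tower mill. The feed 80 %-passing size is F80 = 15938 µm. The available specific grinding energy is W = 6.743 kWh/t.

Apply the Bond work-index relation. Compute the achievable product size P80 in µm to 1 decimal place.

W_Bond = 10·Wi·(1/√P₈₀ − 1/√F₈₀)
⇒ 1/√P80 = W/(10·Wi) + 1/√F80
  = 6.7430/(10·15.1) + 1/√15938 = 0.044656 + 0.007921 = 0.052577
P80 = (1/0.052577)² = 19.0198² = 361.75 µm

P80 = 361.8 µm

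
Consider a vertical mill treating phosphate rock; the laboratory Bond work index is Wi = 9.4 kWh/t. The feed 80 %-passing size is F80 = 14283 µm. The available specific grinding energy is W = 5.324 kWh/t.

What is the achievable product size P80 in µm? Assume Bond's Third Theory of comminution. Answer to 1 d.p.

P80 = 236.6 µm

W = 10·Wi·[P80^(−½) − F80^(−½)]
⇒ 1/√P80 = W/(10 Wi) + 1/√F80
  = 5.3240/(10·9.4) + 1/√14283 = 0.056638 + 0.008367 = 0.065006
P80 = (1/0.065006)² = 15.3833² = 236.64 µm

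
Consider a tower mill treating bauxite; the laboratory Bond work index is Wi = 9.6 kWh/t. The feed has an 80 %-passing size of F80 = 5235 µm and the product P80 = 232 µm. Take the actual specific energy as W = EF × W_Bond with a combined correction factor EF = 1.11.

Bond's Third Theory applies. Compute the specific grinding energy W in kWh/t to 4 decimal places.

W = 10 Wi / √P80 − 10 Wi / √F80
1/√232 = 0.065653;  1/√5235 = 0.013821
W = 10·9.6·(0.065653 − 0.013821) = 4.9759 kWh/t
W_actual = 1.11 × 4.9759 = 5.5232 kWh/t

W = 5.5232 kWh/t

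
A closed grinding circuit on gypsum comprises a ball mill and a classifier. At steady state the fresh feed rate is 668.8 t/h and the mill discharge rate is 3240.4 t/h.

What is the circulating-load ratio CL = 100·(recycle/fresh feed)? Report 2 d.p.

CL = 384.51 %

M = F + R at steady state, so:
R = M − F = 3240.4 − 668.8 = 2571.6 t/h
CL = 100·R/F = 100·2571.6/668.8 = 384.51 %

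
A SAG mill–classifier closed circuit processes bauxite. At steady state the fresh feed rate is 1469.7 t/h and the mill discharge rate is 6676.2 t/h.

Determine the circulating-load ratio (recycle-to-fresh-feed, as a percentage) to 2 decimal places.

CL = 354.26 %

Steady state: M = F + R.
R = M − F = 6676.2 − 1469.7 = 5206.5 t/h
CL = 100·R/F = 100·5206.5/1469.7 = 354.26 %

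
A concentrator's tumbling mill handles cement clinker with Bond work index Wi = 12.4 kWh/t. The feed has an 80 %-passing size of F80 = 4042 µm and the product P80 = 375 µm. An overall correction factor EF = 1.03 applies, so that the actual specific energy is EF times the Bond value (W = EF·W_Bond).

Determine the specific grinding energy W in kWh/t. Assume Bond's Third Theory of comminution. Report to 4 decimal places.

W = 10 Wi (1/√P80 − 1/√F80)  [Bond]
1/√375 = 0.051640;  1/√4042 = 0.015729
W = 10·12.4·(0.051640 − 0.015729) = 4.4529 kWh/t
With EF = 1.03: W = 4.4529·1.03 = 4.5865 kWh/t

W = 4.5865 kWh/t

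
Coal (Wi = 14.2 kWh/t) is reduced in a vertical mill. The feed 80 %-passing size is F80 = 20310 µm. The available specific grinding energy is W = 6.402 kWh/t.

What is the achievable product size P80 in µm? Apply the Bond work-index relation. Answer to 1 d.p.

P80 = 368.4 µm

W_Bond = 10·Wi·(1/√P₈₀ − 1/√F₈₀)
1/√P80 = 1/√F80 + W/(10·Wi)
  = 6.4020/(10·14.2) + 1/√20310 = 0.045085 + 0.007017 = 0.052101
P80 = (1/0.052101)² = 19.1933² = 368.38 µm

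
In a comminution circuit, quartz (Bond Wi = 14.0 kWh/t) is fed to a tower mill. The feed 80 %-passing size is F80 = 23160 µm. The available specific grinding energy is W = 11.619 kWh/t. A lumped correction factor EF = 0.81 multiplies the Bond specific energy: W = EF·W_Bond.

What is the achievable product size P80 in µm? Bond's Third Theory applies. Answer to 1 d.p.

P80 = 84.1 µm

W = 10·Wi·[P80^(−½) − F80^(−½)]
W_Bond = W / EF = 11.619 / 0.81 = 14.3444 kWh/t
P80^-0.5 = F80^-0.5 + W_Bond/(10 Wi)
  = 14.3444/(10·14.0) + 1/√23160 = 0.102460 + 0.006571 = 0.109031
P80 = (1/0.109031)² = 9.1717² = 84.12 µm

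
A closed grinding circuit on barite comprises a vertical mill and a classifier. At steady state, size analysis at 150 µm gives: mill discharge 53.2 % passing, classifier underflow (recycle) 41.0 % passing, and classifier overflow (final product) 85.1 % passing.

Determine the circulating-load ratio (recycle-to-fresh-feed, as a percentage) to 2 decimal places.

CL = 261.48 %

Two-product formula at 150 µm:
r = (o − d)/(d − u)
r = (85.1 − 53.2)/(53.2 − 41.0) = 31.9/12.2 = 2.6148
CL = 100·r = 261.48 %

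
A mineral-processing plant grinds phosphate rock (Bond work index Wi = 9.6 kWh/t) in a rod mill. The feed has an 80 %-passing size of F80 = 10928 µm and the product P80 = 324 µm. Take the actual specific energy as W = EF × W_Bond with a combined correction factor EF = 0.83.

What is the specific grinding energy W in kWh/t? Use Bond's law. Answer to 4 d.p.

W = 3.6644 kWh/t

W = 10 Wi / √P80 − 10 Wi / √F80
1/√324 = 0.055556;  1/√10928 = 0.009566
W = 10·9.6·(0.055556 − 0.009566) = 4.4150 kWh/t
Apply correction: 4.4150 × 0.83 = 3.6644 kWh/t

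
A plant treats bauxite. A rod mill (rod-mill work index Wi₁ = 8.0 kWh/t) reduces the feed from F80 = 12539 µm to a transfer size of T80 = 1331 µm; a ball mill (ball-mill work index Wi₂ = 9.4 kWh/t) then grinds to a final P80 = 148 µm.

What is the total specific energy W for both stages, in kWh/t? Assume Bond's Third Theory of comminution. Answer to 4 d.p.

W = 6.6286 kWh/t

W = 10 Wi / √P80 − 10 Wi / √F80
Stage 1 (12539→1331 µm, Wi₁=8.0): W₁ = 10·8.0·(0.027410 − 0.008930) = 1.4784 kWh/t
Stage 2 (1331→148 µm, Wi₂=9.4): W₂ = 10·9.4·(0.082199 − 0.027410) = 5.1502 kWh/t
W = W₁ + W₂ = 1.4784 + 5.1502 = 6.6286 kWh/t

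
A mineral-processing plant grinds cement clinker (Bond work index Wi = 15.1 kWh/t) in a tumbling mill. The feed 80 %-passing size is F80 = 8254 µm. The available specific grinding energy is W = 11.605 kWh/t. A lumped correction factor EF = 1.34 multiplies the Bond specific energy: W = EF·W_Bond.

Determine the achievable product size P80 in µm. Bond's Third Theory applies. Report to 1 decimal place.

P80 = 214.0 µm

Bond:  W = 10 Wi (1/√P − 1/√F)
W_Bond = W / EF = 11.605 / 1.34 = 8.6604 kWh/t
P80^(−½) = W_Bond/(10 Wi) + F80^(−½)
  = 8.6604/(10·15.1) + 1/√8254 = 0.057354 + 0.011007 = 0.068361
P80 = (1/0.068361)² = 14.6282² = 213.99 µm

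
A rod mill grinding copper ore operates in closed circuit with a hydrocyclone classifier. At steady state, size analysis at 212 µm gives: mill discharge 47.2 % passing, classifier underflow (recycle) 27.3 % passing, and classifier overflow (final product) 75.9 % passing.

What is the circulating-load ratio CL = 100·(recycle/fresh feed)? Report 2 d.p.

Let r = R/F. Size balance at 212 µm:
Fd + Rd = Ru + Fo ⇒ R/F = (o−d)/(d−u)
r = (75.9 − 47.2)/(47.2 − 27.3) = 28.7/19.9 = 1.4422
CL = 100·r = 144.22 %

CL = 144.22 %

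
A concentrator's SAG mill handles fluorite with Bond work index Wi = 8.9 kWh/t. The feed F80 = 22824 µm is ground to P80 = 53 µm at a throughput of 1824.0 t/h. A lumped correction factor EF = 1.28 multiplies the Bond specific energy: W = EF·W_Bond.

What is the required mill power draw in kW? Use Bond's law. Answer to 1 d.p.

P = 27166.8 kW

Bond:  W = 10 Wi (1/√P − 1/√F)
W = 10·8.9·(1/√53 − 1/√22824) = 10·8.9·(0.130741) = 11.6360 kWh/t
Apply correction: 11.6360 × 1.28 = 14.8941 kWh/t
P = W·T = 14.8941·1824.0 = 27166.8 kW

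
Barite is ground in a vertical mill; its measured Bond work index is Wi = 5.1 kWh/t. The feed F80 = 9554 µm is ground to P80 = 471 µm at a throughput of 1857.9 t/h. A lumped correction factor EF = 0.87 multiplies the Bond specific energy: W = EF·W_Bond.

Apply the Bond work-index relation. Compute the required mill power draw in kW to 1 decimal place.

Bond:  W = 10 Wi (1/√P − 1/√F)
W = 10·5.1·(1/√471 − 1/√9554) = 10·5.1·(0.035847) = 1.8282 kWh/t
Corrected W = EF·W_Bond = 0.87·1.8282 = 1.5905 kWh/t
P = W·T = 1.5905·1857.9 = 2955.0 kW

P = 2955.0 kW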